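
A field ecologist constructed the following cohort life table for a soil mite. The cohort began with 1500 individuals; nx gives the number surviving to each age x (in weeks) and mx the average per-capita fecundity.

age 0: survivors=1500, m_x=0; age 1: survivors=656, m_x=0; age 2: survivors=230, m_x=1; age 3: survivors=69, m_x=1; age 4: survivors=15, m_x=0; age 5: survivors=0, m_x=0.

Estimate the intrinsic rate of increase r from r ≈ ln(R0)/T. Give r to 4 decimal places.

-0.7230

lx = nx/n0 = nx/1500: 1, 0.43733…, 0.15333…, 0.046, 0.01, 0
R0 = Σ lx·mx = 0 + 0 + 0.15333… + 0.046 + 0 + 0 = 0.199333…
Σ x·lx·mx = 0.444667…; T = 0.444667…/0.199333… = 2.23077…
r ≈ ln(R0)/T = ln(0.199333…)/2.23077… = -0.722969… → -0.7230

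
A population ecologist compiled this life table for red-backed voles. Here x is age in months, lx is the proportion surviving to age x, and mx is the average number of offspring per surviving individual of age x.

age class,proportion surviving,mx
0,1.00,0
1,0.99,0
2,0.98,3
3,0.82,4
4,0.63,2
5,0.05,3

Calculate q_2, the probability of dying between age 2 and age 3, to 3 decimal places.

q_2 = (l_2 − l_3) / l_2 = (0.98 − 0.82) / 0.98
     = 0.16 / 0.98 = 0.163265… → 0.163

0.163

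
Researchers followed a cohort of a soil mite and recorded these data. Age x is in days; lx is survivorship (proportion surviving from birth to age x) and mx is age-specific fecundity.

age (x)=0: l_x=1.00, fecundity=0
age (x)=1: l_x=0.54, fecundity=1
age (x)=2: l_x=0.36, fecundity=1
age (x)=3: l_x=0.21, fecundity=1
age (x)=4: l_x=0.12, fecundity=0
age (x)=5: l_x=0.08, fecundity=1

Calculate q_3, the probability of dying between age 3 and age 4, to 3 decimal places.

0.429

q_3 = (l_3 − l_4) / l_3 = (0.21 − 0.12) / 0.21
     = 0.09 / 0.21 = 0.428571… → 0.429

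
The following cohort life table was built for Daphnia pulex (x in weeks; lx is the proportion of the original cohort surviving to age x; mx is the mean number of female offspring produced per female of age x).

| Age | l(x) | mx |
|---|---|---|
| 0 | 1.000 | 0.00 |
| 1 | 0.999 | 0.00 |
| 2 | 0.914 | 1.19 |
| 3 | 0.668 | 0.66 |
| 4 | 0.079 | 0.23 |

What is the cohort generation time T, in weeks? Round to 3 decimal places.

lx·mx: 0, 0, 1.08766, 0.44088, 0.01817 → R0 = 1.54671
x·lx·mx: 0, 0, 2.17532, 1.32264, 0.07268 → Σ = 3.57064
T = 3.57064 / 1.54671 = 2.308539… → 2.309

2.309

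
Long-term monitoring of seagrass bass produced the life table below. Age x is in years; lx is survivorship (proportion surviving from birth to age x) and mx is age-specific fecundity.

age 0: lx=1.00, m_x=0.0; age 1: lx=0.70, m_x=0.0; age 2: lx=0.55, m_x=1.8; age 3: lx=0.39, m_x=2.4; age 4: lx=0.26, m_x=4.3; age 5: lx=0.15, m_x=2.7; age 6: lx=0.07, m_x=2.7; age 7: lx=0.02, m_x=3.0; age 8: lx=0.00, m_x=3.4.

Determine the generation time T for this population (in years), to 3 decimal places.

lx·mx: 0, 0, 0.99, 0.936, 1.118, 0.405, 0.189, 0.06, 0 → R0 = 3.698
x·lx·mx: 0, 0, 1.98, 2.808, 4.472, 2.025, 1.134, 0.42, 0 → Σ = 12.839
T = 12.839 / 3.698 = 3.471877… → 3.472

3.472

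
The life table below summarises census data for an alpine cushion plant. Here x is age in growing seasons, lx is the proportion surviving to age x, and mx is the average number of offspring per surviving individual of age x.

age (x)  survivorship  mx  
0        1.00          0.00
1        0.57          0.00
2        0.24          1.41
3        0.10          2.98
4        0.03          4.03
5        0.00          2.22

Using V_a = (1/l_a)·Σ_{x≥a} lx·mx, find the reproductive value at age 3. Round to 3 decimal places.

lx·mx for x ≥ 3: 0.298, 0.1209, 0 → sum = 0.4189
V_3 = 0.4189 / l_3 = 0.4189 / 0.1 = 4.189 → 4.189

4.189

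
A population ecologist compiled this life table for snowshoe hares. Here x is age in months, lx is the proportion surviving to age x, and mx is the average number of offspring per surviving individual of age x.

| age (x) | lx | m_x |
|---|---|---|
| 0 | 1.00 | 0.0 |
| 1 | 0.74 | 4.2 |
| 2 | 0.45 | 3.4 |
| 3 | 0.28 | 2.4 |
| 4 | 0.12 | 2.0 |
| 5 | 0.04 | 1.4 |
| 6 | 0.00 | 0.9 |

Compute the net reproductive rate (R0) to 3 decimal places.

lx·mx by age: 0, 3.108, 1.53, 0.672, 0.24, 0.056, 0
R0 = Σ lx·mx = 5.606 → 5.606

5.606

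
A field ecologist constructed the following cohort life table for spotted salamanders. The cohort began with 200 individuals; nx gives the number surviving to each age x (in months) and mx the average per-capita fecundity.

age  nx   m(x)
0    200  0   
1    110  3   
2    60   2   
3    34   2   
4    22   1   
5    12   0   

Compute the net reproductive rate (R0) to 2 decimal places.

2.70

lx = nx/n0 = nx/200: 1, 0.55, 0.3, 0.17, 0.11, 0.06
lx·mx by age: 0, 1.65, 0.6, 0.34, 0.11, 0
R0 = Σ lx·mx = 2.7 → 2.70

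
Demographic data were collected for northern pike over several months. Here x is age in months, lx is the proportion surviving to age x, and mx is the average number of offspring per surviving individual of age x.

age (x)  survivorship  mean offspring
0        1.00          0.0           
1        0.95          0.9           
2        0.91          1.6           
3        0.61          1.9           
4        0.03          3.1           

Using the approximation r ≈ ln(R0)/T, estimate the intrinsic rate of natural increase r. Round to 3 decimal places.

R0 = Σ lx·mx = 0 + 0.855 + 1.456 + 1.159 + 0.093 = 3.563
Σ x·lx·mx = 7.616; T = 7.616/3.563 = 2.13752…
r ≈ ln(R0)/T = ln(3.563)/2.13752… = 0.59443… → 0.594

0.594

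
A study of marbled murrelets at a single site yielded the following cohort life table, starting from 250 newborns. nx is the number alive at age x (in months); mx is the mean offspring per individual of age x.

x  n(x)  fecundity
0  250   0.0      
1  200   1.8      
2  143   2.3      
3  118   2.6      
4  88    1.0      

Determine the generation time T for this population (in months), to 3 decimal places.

lx = nx/n0 = nx/250: 1, 0.8, 0.572, 0.472, 0.352
lx·mx: 0, 1.44, 1.3156, 1.2272, 0.352 → R0 = 4.3348
x·lx·mx: 0, 1.44, 2.6312, 3.6816, 1.408 → Σ = 9.1608
T = 9.1608 / 4.3348 = 2.113315… → 2.113

2.113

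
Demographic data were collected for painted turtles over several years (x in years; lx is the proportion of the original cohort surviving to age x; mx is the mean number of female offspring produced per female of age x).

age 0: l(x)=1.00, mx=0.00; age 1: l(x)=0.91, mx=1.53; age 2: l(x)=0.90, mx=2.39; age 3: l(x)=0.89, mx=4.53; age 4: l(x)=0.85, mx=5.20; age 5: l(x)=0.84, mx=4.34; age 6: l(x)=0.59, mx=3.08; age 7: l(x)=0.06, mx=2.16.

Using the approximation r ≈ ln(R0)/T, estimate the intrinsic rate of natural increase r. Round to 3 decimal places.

R0 = Σ lx·mx = 0 + 1.3923 + 2.151 + 4.0317 + 4.42 + 3.6456 + 1.8172 + 0.1296 = 17.5874
Σ x·lx·mx = 65.5078; T = 65.5078/17.5874 = 3.7247…
r ≈ ln(R0)/T = ln(17.5874)/3.7247… = 0.76978… → 0.770

0.770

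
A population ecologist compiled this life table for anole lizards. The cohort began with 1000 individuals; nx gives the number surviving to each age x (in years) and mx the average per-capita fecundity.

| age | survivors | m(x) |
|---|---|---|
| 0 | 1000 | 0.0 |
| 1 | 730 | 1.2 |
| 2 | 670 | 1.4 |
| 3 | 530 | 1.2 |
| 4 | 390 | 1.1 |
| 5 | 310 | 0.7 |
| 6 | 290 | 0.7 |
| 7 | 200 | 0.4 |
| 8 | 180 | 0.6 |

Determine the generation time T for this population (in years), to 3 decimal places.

lx = nx/n0 = nx/1000: 1, 0.73, 0.67, 0.53, 0.39, 0.31, 0.29, 0.2, 0.18
lx·mx: 0, 0.876, 0.938, 0.636, 0.429, 0.217, 0.203, 0.08, 0.108 → R0 = 3.487
x·lx·mx: 0, 0.876, 1.876, 1.908, 1.716, 1.085, 1.218, 0.56, 0.864 → Σ = 10.103
T = 10.103 / 3.487 = 2.897333… → 2.897

2.897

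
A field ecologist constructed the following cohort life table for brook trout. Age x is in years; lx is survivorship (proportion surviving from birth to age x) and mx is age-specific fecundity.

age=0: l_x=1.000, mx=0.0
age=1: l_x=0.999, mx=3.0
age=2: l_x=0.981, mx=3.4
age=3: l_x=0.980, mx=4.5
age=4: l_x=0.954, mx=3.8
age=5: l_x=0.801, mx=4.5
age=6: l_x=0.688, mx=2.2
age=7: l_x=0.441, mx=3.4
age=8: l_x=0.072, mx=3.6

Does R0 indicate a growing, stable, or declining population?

R0 = Σ lx·mx = 0 + 2.997 + 3.3354 + 4.41 + 3.6252 + 3.6045 + 1.5136 + 1.4994 + 0.2592 = 21.2443
R0 > 1, so the population is growing.

growing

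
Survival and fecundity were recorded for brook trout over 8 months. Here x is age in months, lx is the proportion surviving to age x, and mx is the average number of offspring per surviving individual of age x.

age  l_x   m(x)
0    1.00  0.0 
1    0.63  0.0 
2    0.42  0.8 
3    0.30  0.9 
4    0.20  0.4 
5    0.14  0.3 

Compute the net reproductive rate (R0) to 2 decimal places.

lx·mx by age: 0, 0, 0.336, 0.27, 0.08, 0.042
R0 = Σ lx·mx = 0.728 → 0.73

0.73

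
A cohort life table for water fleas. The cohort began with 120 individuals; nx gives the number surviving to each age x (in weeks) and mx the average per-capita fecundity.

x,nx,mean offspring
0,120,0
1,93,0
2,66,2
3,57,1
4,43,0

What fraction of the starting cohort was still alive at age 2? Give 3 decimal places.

l_2 = n_2/n_0 = 66/120 = 0.55 → 0.550

0.550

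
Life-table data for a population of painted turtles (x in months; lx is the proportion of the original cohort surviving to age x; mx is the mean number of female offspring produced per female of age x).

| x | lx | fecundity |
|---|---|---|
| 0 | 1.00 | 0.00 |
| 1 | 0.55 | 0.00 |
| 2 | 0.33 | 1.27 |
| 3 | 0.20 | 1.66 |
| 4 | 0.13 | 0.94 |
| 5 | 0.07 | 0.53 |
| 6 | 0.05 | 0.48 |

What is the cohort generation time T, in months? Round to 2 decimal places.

lx·mx: 0, 0, 0.4191, 0.332, 0.1222, 0.0371, 0.024 → R0 = 0.9344
x·lx·mx: 0, 0, 0.8382, 0.996, 0.4888, 0.1855, 0.144 → Σ = 2.6525
T = 2.6525 / 0.9344 = 2.83872… → 2.84

2.84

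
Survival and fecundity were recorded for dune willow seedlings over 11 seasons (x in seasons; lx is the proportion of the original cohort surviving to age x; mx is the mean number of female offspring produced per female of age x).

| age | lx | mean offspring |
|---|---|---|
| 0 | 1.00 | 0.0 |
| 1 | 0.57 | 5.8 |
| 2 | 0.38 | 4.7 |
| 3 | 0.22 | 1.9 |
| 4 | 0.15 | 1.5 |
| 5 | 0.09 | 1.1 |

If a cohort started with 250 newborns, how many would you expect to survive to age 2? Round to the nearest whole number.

Expected survivors = N0 · l_2 = 250 × 0.38 = 95 → 95

95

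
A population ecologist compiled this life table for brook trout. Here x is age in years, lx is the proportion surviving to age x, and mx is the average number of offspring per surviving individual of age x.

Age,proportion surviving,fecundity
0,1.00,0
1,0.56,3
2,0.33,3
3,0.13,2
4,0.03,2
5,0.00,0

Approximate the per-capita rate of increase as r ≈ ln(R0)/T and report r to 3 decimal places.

R0 = Σ lx·mx = 0 + 1.68 + 0.99 + 0.26 + 0.06 + 0 = 2.99
Σ x·lx·mx = 4.68; T = 4.68/2.99 = 1.56522…
r ≈ ln(R0)/T = ln(2.99)/1.56522… = 0.69976… → 0.700

0.700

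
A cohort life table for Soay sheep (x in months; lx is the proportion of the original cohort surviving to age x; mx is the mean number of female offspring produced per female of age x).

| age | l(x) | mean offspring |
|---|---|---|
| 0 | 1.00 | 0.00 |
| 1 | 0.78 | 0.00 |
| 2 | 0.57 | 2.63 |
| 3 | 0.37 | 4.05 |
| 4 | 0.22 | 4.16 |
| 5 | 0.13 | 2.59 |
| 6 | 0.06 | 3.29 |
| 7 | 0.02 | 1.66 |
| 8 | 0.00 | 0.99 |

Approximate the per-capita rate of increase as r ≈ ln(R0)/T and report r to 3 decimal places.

0.471

R0 = Σ lx·mx = 0 + 0 + 1.4991 + 1.4985 + 0.9152 + 0.3367 + 0.1974 + 0.0332 + 0 = 4.4801
Σ x·lx·mx = 14.2548; T = 14.2548/4.4801 = 3.1818…
r ≈ ln(R0)/T = ln(4.4801)/3.1818… = 0.47132… → 0.471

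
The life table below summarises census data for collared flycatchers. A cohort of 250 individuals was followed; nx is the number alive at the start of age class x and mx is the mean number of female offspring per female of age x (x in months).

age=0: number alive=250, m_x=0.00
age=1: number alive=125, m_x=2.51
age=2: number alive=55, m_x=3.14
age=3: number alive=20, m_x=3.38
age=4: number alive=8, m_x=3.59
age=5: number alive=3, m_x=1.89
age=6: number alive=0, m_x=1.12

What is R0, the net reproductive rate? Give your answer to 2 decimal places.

2.35

lx = nx/n0 = nx/250: 1, 0.5, 0.22, 0.08, 0.032, 0.012, 0
lx·mx by age: 0, 1.255, 0.6908, 0.2704, 0.11488, 0.02268, 0
R0 = Σ lx·mx = 2.35376 → 2.35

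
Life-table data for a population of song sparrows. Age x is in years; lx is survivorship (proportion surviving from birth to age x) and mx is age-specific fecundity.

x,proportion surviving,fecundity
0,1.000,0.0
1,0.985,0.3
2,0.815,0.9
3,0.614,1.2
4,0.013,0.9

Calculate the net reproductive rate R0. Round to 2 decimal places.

1.78

lx·mx by age: 0, 0.2955, 0.7335, 0.7368, 0.0117
R0 = Σ lx·mx = 1.7775 → 1.78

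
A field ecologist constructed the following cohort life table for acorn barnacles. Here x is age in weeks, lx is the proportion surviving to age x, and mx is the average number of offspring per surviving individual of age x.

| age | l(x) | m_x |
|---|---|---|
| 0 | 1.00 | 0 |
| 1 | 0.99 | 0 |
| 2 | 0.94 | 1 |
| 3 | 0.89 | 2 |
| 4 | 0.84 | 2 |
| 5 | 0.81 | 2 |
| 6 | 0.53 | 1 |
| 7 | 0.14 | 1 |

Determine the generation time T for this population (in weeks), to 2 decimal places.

3.92

lx·mx: 0, 0, 0.94, 1.78, 1.68, 1.62, 0.53, 0.14 → R0 = 6.69
x·lx·mx: 0, 0, 1.88, 5.34, 6.72, 8.1, 3.18, 0.98 → Σ = 26.2
T = 26.2 / 6.69 = 3.916293… → 3.92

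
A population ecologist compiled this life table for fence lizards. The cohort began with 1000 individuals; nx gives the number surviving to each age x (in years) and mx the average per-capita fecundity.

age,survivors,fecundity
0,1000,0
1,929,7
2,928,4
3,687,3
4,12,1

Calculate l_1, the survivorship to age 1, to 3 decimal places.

0.929

l_1 = n_1/n_0 = 929/1000 = 0.929 → 0.929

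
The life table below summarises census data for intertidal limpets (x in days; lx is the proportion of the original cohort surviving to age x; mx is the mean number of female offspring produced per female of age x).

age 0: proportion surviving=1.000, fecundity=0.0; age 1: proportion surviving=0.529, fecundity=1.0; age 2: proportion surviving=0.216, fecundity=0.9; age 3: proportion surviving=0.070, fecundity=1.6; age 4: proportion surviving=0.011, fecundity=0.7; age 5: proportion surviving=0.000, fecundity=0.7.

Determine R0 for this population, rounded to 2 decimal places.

0.84

lx·mx by age: 0, 0.529, 0.1944, 0.112, 0.0077, 0
R0 = Σ lx·mx = 0.8431 → 0.84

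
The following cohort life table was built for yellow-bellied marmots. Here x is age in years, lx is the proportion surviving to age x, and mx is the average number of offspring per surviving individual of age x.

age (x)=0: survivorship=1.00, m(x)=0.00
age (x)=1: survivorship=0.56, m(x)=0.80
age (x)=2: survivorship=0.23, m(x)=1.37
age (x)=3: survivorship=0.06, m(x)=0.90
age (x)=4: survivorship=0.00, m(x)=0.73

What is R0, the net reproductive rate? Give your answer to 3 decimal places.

0.817

lx·mx by age: 0, 0.448, 0.3151, 0.054, 0
R0 = Σ lx·mx = 0.8171 → 0.817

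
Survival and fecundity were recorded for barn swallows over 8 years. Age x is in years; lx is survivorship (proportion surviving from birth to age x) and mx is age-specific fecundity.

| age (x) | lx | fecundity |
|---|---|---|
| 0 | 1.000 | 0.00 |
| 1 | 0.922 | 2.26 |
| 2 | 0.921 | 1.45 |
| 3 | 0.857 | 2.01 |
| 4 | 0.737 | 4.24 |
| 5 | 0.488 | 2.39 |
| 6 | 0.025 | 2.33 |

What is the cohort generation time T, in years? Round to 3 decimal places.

lx·mx: 0, 2.08372, 1.33545, 1.72257, 3.12488, 1.16632, 0.05825 → R0 = 9.49119
x·lx·mx: 0, 2.08372, 2.6709, 5.16771, 12.49952, 5.8316, 0.3495 → Σ = 28.60295
T = 28.60295 / 9.49119 = 3.013632… → 3.014

3.014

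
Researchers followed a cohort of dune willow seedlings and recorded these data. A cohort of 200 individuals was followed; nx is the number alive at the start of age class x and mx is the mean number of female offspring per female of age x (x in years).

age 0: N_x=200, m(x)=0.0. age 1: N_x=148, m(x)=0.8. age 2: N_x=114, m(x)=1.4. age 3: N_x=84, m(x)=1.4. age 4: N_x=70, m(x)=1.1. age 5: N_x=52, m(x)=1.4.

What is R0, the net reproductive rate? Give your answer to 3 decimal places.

lx = nx/n0 = nx/200: 1, 0.74, 0.57, 0.42, 0.35, 0.26
lx·mx by age: 0, 0.592, 0.798, 0.588, 0.385, 0.364
R0 = Σ lx·mx = 2.727 → 2.727

2.727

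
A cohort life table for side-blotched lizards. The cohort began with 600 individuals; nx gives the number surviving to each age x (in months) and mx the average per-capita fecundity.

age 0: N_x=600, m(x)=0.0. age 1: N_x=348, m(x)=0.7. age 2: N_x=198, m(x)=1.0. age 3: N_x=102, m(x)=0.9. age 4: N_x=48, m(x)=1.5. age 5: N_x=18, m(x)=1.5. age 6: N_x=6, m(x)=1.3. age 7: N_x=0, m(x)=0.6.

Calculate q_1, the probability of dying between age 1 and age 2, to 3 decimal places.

0.431

lx = nx/n0 = nx/600: 1, 0.58, 0.33, 0.17, 0.08, 0.03, 0.01, 0
q_1 = (l_1 − l_2) / l_1 = (0.58 − 0.33) / 0.58
     = 0.25 / 0.58 = 0.431034… → 0.431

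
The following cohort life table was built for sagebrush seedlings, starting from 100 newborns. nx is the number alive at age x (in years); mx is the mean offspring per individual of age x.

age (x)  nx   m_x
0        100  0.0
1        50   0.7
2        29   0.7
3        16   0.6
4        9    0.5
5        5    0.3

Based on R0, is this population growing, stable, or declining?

lx = nx/n0 = nx/100: 1, 0.5, 0.29, 0.16, 0.09, 0.05
R0 = Σ lx·mx = 0 + 0.35 + 0.203 + 0.096 + 0.045 + 0.015 = 0.709
R0 < 1, so the population is declining.

declining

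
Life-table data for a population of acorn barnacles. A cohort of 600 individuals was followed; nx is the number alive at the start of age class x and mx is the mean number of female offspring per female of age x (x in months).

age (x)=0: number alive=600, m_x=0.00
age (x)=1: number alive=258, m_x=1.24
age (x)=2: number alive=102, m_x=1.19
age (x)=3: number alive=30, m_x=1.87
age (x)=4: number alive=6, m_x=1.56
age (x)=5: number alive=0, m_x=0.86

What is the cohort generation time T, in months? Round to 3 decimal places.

lx = nx/n0 = nx/600: 1, 0.43, 0.17, 0.05, 0.01, 0
lx·mx: 0, 0.5332, 0.2023, 0.0935, 0.0156, 0 → R0 = 0.8446
x·lx·mx: 0, 0.5332, 0.4046, 0.2805, 0.0624, 0 → Σ = 1.2807
T = 1.2807 / 0.8446 = 1.516339… → 1.516

1.516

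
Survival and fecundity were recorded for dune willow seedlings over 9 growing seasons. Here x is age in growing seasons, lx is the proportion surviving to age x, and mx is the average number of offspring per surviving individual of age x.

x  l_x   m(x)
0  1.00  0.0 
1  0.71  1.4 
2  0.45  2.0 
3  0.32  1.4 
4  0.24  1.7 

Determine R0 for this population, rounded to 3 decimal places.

2.750

lx·mx by age: 0, 0.994, 0.9, 0.448, 0.408
R0 = Σ lx·mx = 2.75 → 2.750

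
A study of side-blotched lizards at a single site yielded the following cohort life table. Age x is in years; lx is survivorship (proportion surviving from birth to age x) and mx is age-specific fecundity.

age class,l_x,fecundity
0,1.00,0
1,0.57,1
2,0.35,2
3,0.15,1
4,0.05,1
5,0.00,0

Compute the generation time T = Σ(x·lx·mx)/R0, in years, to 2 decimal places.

1.78

lx·mx: 0, 0.57, 0.7, 0.15, 0.05, 0 → R0 = 1.47
x·lx·mx: 0, 0.57, 1.4, 0.45, 0.2, 0 → Σ = 2.62
T = 2.62 / 1.47 = 1.782313… → 1.78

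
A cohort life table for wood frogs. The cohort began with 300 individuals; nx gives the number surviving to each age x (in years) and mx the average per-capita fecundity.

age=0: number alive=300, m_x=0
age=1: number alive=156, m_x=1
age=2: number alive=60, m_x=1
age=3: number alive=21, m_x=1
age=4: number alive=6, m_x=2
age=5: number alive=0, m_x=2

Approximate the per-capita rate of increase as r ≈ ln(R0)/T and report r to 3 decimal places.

lx = nx/n0 = nx/300: 1, 0.52, 0.2, 0.07, 0.02, 0
R0 = Σ lx·mx = 0 + 0.52 + 0.2 + 0.07 + 0.04 + 0 = 0.83
Σ x·lx·mx = 1.29; T = 1.29/0.83 = 1.55422…
r ≈ ln(R0)/T = ln(0.83)/1.55422… = -0.11989… → -0.120

-0.120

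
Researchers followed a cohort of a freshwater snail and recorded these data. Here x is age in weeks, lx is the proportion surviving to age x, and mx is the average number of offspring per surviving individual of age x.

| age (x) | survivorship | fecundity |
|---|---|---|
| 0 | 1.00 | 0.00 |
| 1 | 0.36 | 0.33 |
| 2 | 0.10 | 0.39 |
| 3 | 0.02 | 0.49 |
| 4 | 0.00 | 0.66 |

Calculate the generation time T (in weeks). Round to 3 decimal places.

lx·mx: 0, 0.1188, 0.039, 0.0098, 0 → R0 = 0.1676
x·lx·mx: 0, 0.1188, 0.078, 0.0294, 0 → Σ = 0.2262
T = 0.2262 / 0.1676 = 1.349642… → 1.350

1.350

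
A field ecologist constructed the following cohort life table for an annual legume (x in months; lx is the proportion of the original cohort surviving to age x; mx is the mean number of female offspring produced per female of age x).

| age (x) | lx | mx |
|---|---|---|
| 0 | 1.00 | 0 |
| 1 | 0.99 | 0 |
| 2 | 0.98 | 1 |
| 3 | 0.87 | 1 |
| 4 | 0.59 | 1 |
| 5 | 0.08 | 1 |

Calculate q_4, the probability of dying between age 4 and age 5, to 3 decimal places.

0.864

q_4 = (l_4 − l_5) / l_4 = (0.59 − 0.08) / 0.59
     = 0.51 / 0.59 = 0.864407… → 0.864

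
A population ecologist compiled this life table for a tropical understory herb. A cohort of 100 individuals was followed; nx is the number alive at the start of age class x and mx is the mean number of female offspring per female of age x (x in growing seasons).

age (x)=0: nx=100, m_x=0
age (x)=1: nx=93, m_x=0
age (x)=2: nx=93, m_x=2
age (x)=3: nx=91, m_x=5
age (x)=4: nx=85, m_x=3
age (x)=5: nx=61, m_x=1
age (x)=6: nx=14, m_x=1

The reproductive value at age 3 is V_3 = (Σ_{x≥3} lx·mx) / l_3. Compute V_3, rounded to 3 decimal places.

8.626

lx = nx/n0 = nx/100: 1, 0.93, 0.93, 0.91, 0.85, 0.61, 0.14
lx·mx for x ≥ 3: 4.55, 2.55, 0.61, 0.14 → sum = 7.85
V_3 = 7.85 / l_3 = 7.85 / 0.91 = 8.626374… → 8.626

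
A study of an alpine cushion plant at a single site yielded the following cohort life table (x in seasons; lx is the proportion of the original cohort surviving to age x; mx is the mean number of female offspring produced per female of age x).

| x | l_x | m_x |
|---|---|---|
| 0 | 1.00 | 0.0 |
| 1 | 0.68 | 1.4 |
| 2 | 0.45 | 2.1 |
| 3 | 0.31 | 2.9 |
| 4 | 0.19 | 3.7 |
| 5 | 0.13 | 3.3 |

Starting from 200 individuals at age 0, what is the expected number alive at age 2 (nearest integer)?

90

Expected survivors = N0 · l_2 = 200 × 0.45 = 90 → 90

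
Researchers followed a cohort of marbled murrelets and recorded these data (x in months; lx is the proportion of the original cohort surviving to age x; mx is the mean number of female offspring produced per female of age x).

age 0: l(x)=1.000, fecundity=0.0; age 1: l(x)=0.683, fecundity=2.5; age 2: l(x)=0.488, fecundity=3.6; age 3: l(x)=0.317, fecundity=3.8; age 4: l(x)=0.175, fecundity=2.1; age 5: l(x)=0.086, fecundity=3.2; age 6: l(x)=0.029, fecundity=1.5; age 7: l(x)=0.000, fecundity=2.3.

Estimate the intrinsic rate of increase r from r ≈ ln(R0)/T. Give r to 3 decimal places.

0.752

R0 = Σ lx·mx = 0 + 1.7075 + 1.7568 + 1.2046 + 0.3675 + 0.2752 + 0.0435 + 0 = 5.3551
Σ x·lx·mx = 11.9419; T = 11.9419/5.3551 = 2.23001…
r ≈ ln(R0)/T = ln(5.3551)/2.23001… = 0.75249… → 0.752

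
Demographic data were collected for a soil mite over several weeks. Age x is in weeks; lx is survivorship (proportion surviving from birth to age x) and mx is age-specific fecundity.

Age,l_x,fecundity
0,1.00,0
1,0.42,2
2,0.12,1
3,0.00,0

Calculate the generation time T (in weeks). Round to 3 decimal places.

1.125

lx·mx: 0, 0.84, 0.12, 0 → R0 = 0.96
x·lx·mx: 0, 0.84, 0.24, 0 → Σ = 1.08
T = 1.08 / 0.96 = 1.125 → 1.125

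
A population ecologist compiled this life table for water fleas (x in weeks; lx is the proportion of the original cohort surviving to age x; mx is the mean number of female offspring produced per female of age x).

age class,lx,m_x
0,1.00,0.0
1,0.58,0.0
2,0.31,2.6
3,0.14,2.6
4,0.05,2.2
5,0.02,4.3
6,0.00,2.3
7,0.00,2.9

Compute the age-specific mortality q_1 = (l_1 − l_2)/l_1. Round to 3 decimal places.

q_1 = (l_1 − l_2) / l_1 = (0.58 − 0.31) / 0.58
     = 0.27 / 0.58 = 0.465517… → 0.466

0.466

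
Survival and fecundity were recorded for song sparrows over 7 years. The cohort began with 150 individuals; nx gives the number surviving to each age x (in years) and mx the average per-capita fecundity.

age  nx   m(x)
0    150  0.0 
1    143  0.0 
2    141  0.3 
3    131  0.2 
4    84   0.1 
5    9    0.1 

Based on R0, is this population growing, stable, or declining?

lx = nx/n0 = nx/150: 1, 0.95333…, 0.94, 0.87333…, 0.56, 0.06
R0 = Σ lx·mx = 0 + 0 + 0.282 + 0.174667… + 0.056 + 0.006 = 0.518667…
R0 < 1, so the population is declining.

declining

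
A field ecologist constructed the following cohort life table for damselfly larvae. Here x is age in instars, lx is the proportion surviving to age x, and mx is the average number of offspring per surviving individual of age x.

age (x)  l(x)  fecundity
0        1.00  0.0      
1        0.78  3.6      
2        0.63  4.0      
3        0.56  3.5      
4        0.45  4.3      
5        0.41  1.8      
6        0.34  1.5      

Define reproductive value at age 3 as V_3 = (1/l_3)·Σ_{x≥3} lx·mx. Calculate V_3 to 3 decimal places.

9.184

lx·mx for x ≥ 3: 1.96, 1.935, 0.738, 0.51 → sum = 5.143
V_3 = 5.143 / l_3 = 5.143 / 0.56 = 9.183929… → 9.184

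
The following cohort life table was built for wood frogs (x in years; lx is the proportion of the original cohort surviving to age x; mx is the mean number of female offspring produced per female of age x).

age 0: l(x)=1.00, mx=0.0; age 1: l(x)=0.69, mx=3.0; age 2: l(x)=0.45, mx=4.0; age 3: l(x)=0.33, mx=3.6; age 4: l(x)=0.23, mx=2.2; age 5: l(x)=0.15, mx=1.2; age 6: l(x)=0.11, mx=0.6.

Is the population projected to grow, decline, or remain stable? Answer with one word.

R0 = Σ lx·mx = 0 + 2.07 + 1.8 + 1.188 + 0.506 + 0.18 + 0.066 = 5.81
R0 > 1, so the population is growing.

growing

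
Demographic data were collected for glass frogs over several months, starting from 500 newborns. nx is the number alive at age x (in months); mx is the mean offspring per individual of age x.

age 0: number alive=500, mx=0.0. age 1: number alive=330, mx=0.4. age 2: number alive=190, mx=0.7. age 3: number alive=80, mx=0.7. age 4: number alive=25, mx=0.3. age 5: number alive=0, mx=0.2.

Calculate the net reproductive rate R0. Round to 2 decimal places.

0.66

lx = nx/n0 = nx/500: 1, 0.66, 0.38, 0.16, 0.05, 0
lx·mx by age: 0, 0.264, 0.266, 0.112, 0.015, 0
R0 = Σ lx·mx = 0.657 → 0.66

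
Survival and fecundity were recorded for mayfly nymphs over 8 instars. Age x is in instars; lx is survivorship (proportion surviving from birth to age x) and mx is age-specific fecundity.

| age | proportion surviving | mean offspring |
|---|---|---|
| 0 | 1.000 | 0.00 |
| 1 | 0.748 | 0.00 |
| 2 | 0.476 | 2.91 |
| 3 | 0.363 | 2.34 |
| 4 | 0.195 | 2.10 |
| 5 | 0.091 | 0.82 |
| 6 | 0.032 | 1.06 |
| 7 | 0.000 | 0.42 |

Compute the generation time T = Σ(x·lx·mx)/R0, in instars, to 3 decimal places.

lx·mx: 0, 0, 1.38516, 0.84942, 0.4095, 0.07462, 0.03392, 0 → R0 = 2.75262
x·lx·mx: 0, 0, 2.77032, 2.54826, 1.638, 0.3731, 0.20352, 0 → Σ = 7.5332
T = 7.5332 / 2.75262 = 2.736738… → 2.737

2.737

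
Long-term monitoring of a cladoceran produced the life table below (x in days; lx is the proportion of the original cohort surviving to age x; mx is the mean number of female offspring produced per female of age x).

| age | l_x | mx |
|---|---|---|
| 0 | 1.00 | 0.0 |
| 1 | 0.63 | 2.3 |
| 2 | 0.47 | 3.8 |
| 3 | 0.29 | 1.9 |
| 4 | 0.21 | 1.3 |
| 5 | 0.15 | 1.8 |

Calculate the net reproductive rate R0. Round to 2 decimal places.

lx·mx by age: 0, 1.449, 1.786, 0.551, 0.273, 0.27
R0 = Σ lx·mx = 4.329 → 4.33

4.33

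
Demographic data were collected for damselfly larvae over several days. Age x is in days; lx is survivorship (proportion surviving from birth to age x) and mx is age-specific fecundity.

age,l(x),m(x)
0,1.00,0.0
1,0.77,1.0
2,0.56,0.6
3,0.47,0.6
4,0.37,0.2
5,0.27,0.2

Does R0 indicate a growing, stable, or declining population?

R0 = Σ lx·mx = 0 + 0.77 + 0.336 + 0.282 + 0.074 + 0.054 = 1.516
R0 > 1, so the population is growing.

growing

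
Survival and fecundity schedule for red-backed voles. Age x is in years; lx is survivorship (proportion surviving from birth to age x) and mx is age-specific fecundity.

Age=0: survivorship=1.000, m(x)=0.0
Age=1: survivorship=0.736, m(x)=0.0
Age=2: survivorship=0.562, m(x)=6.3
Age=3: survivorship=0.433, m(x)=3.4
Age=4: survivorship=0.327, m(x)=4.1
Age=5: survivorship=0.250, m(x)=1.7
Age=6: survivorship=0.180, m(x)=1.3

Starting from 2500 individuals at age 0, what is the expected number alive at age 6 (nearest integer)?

Expected survivors = N0 · l_6 = 2500 × 0.180 = 450 → 450

450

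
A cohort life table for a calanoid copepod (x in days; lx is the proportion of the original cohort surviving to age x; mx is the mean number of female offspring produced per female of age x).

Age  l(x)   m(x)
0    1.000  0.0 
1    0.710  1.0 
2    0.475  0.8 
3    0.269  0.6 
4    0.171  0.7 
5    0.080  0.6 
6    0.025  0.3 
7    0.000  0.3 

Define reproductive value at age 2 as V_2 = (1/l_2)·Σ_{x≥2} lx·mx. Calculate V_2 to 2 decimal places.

lx·mx for x ≥ 2: 0.38, 0.1614, 0.1197, 0.048, 0.0075, 0 → sum = 0.7166
V_2 = 0.7166 / l_2 = 0.7166 / 0.475 = 1.508632… → 1.51

1.51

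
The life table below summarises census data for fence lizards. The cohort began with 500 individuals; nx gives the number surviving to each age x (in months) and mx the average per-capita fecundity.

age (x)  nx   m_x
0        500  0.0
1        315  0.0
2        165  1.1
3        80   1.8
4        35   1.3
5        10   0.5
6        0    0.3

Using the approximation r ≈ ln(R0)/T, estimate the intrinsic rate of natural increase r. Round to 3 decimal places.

-0.107

lx = nx/n0 = nx/500: 1, 0.63, 0.33, 0.16, 0.07, 0.02, 0
R0 = Σ lx·mx = 0 + 0 + 0.363 + 0.288 + 0.091 + 0.01 + 0 = 0.752
Σ x·lx·mx = 2.004; T = 2.004/0.752 = 2.66489…
r ≈ ln(R0)/T = ln(0.752)/2.66489… = -0.10695… → -0.107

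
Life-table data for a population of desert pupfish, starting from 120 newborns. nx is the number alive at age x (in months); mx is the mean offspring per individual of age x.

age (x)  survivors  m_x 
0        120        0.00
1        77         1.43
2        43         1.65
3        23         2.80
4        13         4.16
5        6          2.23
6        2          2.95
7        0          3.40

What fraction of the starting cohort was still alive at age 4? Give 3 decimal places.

0.108

l_4 = n_4/n_0 = 13/120 = 0.108333… → 0.108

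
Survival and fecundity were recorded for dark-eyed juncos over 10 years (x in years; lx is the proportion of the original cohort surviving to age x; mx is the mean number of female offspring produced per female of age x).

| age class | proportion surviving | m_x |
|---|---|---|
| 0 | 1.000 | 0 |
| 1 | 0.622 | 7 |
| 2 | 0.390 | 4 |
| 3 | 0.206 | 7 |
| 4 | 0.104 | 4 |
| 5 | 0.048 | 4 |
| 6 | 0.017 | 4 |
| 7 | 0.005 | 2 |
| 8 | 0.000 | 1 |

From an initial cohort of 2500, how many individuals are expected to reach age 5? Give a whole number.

120

Expected survivors = N0 · l_5 = 2500 × 0.048 = 120 → 120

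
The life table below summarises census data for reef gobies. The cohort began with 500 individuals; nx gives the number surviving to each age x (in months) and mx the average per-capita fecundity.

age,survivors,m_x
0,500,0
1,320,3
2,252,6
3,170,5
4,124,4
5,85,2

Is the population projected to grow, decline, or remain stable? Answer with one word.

growing

lx = nx/n0 = nx/500: 1, 0.64, 0.504, 0.34, 0.248, 0.17
R0 = Σ lx·mx = 0 + 1.92 + 3.024 + 1.7 + 0.992 + 0.34 = 7.976
R0 > 1, so the population is growing.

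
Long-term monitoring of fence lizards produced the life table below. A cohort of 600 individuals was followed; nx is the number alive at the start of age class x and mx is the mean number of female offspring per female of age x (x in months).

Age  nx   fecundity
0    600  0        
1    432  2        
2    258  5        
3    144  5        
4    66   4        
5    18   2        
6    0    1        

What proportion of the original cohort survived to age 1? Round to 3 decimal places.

0.720

l_1 = n_1/n_0 = 432/600 = 0.72 → 0.720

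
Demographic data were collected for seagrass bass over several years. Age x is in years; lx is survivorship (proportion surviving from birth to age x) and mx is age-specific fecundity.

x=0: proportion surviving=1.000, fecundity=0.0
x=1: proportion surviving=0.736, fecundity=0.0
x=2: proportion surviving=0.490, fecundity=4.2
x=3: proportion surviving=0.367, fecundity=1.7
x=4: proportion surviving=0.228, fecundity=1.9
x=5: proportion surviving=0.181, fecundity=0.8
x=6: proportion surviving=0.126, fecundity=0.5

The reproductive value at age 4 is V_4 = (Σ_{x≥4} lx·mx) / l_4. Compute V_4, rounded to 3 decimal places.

lx·mx for x ≥ 4: 0.4332, 0.1448, 0.063 → sum = 0.641
V_4 = 0.641 / l_4 = 0.641 / 0.228 = 2.811404… → 2.811

2.811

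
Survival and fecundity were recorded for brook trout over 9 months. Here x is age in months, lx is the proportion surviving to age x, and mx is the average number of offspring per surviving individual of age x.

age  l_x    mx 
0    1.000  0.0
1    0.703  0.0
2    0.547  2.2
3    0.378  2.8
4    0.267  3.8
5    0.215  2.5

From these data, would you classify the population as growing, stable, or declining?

growing

R0 = Σ lx·mx = 0 + 0 + 1.2034 + 1.0584 + 1.0146 + 0.5375 = 3.8139
R0 > 1, so the population is growing.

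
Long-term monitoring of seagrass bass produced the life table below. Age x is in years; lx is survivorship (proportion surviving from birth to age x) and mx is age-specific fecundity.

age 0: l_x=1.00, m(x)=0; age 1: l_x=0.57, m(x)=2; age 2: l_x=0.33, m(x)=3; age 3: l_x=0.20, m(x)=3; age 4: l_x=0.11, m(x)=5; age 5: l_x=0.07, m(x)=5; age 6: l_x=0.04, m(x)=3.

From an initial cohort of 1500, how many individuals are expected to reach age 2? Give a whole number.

495

Expected survivors = N0 · l_2 = 1500 × 0.33 = 495 → 495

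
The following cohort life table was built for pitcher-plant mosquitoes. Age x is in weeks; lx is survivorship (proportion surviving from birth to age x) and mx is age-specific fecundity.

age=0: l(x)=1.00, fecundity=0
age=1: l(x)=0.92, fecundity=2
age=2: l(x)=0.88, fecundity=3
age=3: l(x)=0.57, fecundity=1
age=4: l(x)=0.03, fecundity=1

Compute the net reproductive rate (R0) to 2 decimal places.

5.08

lx·mx by age: 0, 1.84, 2.64, 0.57, 0.03
R0 = Σ lx·mx = 5.08 → 5.08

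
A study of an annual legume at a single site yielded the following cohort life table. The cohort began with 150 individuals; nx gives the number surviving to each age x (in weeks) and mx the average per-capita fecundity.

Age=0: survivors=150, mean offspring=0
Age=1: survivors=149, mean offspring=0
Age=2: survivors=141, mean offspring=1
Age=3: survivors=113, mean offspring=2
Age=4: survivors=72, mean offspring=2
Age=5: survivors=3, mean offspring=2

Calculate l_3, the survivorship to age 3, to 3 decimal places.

0.753

l_3 = n_3/n_0 = 113/150 = 0.753333… → 0.753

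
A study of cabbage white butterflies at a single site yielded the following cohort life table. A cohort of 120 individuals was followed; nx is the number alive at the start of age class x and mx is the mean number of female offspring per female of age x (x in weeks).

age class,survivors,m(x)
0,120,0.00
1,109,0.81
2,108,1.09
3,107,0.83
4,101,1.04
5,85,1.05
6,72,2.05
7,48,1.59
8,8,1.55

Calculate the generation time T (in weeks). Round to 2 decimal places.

lx = nx/n0 = nx/120: 1, 0.90833…, 0.9, 0.89167…, 0.84167…, 0.70833…, 0.6, 0.4, 0.06667…
lx·mx: 0, 0.73575…, 0.981, 0.740083…, 0.875333…, 0.74375…, 1.23, 0.636, 0.103333… → R0 = 6.04525…
x·lx·mx: 0, 0.73575…, 1.962, 2.22025…, 3.501333…, 3.71875…, 7.38, 4.452, 0.826667… → Σ = 24.79675…
T = 24.79675… / 6.04525… = 4.101857… → 4.10

4.10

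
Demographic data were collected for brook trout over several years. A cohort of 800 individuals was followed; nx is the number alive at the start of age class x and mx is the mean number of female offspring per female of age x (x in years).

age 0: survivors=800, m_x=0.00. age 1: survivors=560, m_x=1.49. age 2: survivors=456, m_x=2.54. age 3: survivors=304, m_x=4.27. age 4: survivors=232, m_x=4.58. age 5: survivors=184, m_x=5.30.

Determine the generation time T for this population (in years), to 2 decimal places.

3.03

lx = nx/n0 = nx/800: 1, 0.7, 0.57, 0.38, 0.29, 0.23
lx·mx: 0, 1.043, 1.4478, 1.6226, 1.3282, 1.219 → R0 = 6.6606
x·lx·mx: 0, 1.043, 2.8956, 4.8678, 5.3128, 6.095 → Σ = 20.2142
T = 20.2142 / 6.6606 = 3.034892… → 3.03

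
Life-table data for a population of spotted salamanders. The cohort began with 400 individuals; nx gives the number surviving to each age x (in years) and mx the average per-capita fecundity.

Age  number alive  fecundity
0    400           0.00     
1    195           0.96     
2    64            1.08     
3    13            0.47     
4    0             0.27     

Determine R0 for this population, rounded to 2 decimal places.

lx = nx/n0 = nx/400: 1, 0.4875, 0.16, 0.0325, 0
lx·mx by age: 0, 0.468, 0.1728, 0.015275, 0
R0 = Σ lx·mx = 0.656075 → 0.66

0.66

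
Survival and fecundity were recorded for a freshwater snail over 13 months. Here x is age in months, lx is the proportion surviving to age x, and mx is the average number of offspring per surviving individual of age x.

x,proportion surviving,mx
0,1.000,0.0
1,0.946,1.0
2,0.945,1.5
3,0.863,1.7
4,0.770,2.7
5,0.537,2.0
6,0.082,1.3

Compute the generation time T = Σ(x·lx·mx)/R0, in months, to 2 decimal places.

3.17

lx·mx: 0, 0.946, 1.4175, 1.4671, 2.079, 1.074, 0.1066 → R0 = 7.0902
x·lx·mx: 0, 0.946, 2.835, 4.4013, 8.316, 5.37, 0.6396 → Σ = 22.5079
T = 22.5079 / 7.0902 = 3.174508… → 3.17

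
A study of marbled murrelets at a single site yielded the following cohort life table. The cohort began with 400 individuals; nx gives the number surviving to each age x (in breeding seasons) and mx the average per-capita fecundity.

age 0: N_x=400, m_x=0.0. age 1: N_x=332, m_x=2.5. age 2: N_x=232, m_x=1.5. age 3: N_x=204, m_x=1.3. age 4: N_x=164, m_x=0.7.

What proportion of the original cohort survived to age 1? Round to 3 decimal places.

l_1 = n_1/n_0 = 332/400 = 0.83 → 0.830

0.830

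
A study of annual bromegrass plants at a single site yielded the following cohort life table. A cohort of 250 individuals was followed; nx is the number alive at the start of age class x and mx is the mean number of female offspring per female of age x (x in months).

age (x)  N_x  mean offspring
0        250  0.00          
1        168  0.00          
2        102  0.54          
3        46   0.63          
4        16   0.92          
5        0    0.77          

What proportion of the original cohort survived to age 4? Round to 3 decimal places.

0.064

l_4 = n_4/n_0 = 16/250 = 0.064 → 0.064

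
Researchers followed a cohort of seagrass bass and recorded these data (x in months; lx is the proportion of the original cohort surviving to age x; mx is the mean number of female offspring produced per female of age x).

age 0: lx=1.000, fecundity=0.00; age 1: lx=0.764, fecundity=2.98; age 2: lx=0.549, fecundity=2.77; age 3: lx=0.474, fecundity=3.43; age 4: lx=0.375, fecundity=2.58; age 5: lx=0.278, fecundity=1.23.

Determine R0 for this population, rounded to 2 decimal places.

6.73

lx·mx by age: 0, 2.27672, 1.52073, 1.62582, 0.9675, 0.34194
R0 = Σ lx·mx = 6.73271 → 6.73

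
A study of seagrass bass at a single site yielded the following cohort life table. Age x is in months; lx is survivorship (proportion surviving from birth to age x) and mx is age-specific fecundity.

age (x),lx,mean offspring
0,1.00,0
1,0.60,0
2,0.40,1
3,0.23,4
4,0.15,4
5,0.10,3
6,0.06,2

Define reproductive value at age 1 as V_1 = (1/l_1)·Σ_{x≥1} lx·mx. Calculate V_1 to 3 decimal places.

3.900

lx·mx for x ≥ 1: 0, 0.4, 0.92, 0.6, 0.3, 0.12 → sum = 2.34
V_1 = 2.34 / l_1 = 2.34 / 0.6 = 3.9 → 3.900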